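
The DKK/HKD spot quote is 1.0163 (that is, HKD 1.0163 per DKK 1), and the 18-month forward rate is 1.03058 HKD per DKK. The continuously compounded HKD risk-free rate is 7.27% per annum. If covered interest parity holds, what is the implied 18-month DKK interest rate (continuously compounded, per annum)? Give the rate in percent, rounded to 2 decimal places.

T = 18/12 years.
F/S = 1.03058/1.0163 = 1.0140510 = (growth of HKD) / (growth of DKK).
HKD growth factor: e^(0.0727×18/12) = 1.1152181.
Hence g_DKK = 1.0997653.
r = ln(1.0997653)/(18/12) = 0.063398 → 6.34%.

6.34%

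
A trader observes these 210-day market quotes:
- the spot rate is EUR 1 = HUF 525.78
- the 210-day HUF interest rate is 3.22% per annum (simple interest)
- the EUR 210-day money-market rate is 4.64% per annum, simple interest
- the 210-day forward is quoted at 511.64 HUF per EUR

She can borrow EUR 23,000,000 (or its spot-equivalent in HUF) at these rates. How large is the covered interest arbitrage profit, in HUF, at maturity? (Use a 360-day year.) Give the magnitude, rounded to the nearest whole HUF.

HUF 233,852,768

T = 210/360 years.
Keep in EUR, deliver into the forward: 23,000,000·1.027066666667·511.64 = HUF 12,086,232,954.67.
Swap to HUF now, deposit: 23,000,000·525.78·1.018783333333 = HUF 12,320,085,723.00.
The quoted forward undervalues EUR, so borrow EUR, convert to HUF at spot, deposit the HUF at 3.22%, and buy EUR forward at 511.64 to cover the loan.
Arbitrage profit = |12,086,232,954.67 − 12,320,085,723.00| = HUF 233,852,768.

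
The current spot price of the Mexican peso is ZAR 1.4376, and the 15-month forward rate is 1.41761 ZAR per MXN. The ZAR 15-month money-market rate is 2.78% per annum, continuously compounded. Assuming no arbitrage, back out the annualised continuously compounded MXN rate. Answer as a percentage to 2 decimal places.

3.90%

T = 15/12 years.
F/S = 1.41761/1.4376 = 0.9860949 = (growth of ZAR) / (growth of MXN).
ZAR growth factor: e^(0.0278×15/12) = 1.0353608.
That pins the MXN growth at 1.0499606.
Take logs: ln 1.0499606 / (15/12) = 0.039002, so 3.90%.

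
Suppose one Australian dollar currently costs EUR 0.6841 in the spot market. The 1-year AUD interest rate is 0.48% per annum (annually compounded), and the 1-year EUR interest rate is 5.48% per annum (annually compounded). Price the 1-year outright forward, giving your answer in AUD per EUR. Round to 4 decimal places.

T = 1 year.
EUR accumulates by (1 + 0.0548)^1 = 1.054800.
AUD accumulates by (1 + 0.0048)^1 = 1.004800.
So F = 0.6841 × 1.054800 / 1.004800 = 0.7181416 (EUR/AUD).
Invert for AUD per EUR: 1 / 0.7181416 = 1.3925.

1.3925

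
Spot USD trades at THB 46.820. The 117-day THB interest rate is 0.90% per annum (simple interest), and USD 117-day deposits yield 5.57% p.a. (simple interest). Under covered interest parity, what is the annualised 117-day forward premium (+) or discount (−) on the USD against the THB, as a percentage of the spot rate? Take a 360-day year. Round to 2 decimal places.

-4.59%

T = 117/360 years.
No-arbitrage forward: 46.82 × 1.002925 / 1.0181025 = 46.122025 THB/USD.
Annualised premium = (F − S)/S × (1/T) = (46.122025 − 46.82)/46.82 ÷ (117/360) = -4.59%.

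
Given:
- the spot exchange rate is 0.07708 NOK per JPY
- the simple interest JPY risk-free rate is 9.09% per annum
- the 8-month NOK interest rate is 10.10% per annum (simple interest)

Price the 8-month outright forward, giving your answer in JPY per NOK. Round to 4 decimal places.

12.8917

T = 8/12 years.
NOK accumulates by 1 + 0.1010×8/12 = 1.06733333.
JPY growth factor: 1 + 0.0909×8/12 = 1.060600.
CIP: F = S · (grow NOK)/(grow JPY) = 0.07708 × 1.06733333/1.060600 = 0.077569350 NOK per JPY.
Quoted the other way: 1/0.077569350 = 12.8917 JPY per NOK.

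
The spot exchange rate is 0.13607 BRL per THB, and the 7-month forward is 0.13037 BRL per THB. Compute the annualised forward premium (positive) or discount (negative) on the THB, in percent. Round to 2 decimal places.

T = 7/12 years.
THB trades forward at -4.18902% vs spot over the period.
Annualise by dividing by T: -0.0418902 / (7/12) = -0.071812 → -7.18%.

-7.18%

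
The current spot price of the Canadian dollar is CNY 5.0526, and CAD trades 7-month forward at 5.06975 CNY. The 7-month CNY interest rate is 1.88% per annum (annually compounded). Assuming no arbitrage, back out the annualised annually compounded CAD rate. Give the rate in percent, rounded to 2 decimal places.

T = 7/12 years.
F/S = 5.06975/5.0526 = 1.0033943 = (growth of CNY) / (growth of CAD).
The CNY side grows by (1 + 0.0188)^(7/12) = 1.0109241.
That pins the CAD growth at 1.0075043.
r = 1.0075043^(12/7) − 1 = 0.012899 → 1.29%.

1.29%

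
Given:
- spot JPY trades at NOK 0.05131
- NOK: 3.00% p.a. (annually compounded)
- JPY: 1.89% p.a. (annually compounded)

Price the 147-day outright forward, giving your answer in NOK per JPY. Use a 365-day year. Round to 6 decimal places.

0.051534

T = 147/365 years.
Growth of 1 NOK over T: (1 + 0.0300)^(147/365) = 1.0119756.
JPY accumulates by (1 + 0.0189)^(147/365) = 1.0075692.
CIP: F = S · (grow NOK)/(grow JPY) = 0.05131 × 1.0119756/1.0075692 = 0.05153439 NOK per JPY.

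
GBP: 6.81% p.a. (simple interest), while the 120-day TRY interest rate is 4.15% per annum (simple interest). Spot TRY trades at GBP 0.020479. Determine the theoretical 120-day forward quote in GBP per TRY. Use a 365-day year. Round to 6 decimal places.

T = 120/365 years.
Growth of 1 GBP over T: 1 + 0.0681×120/365 = 1.022389.
TRY accumulates by 1 + 0.0415×120/365 = 1.0136438.
Forward (GBP per TRY) = 0.020479 × 1.022389 / 1.0136438 = 0.02065568.

0.020656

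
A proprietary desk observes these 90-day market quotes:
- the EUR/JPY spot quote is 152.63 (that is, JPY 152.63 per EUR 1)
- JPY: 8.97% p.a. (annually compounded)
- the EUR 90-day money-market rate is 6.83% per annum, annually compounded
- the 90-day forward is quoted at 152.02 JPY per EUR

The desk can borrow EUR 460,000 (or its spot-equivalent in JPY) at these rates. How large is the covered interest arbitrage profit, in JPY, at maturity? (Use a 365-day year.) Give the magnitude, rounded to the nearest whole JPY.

T = 90/365 years.
Keep in EUR, deliver into the forward: 460,000·1.0164243077·152.02 = JPY 71,077,738.70.
Swap to JPY now, deposit: 460,000·152.63·1.0214073394 = JPY 71,712,805.02.
The quoted forward undervalues EUR, so borrow EUR, convert to JPY at spot, deposit the JPY at 8.97%, and buy EUR forward at 152.02 to cover the loan.
Arbitrage profit = |71,077,738.70 − 71,712,805.02| = JPY 635,066.

JPY 635,066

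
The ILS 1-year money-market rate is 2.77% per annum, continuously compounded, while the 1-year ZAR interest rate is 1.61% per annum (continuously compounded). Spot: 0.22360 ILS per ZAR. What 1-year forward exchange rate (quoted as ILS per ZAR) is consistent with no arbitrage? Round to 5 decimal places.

T = 1 year.
ILS growth factor: e^(0.0277×1) = 1.0280872.
ZAR growth factor: e^(0.0161×1) = 1.0162303.
Forward (ILS per ZAR) = 0.2236 × 1.0280872 / 1.0162303 = 0.2262089.

0.22621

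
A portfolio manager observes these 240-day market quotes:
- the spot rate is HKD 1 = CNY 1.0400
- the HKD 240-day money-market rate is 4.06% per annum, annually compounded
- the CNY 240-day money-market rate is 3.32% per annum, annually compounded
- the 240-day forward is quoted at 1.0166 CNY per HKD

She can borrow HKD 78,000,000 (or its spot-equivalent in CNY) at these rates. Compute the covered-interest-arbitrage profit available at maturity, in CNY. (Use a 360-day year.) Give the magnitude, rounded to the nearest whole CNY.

CNY 1,478,886

T = 240/360 years.
Route A — deposit HKD, sell forward: 78,000,000 × 1.0268867442 × 1.0166 = CNY 81,426,779.00.
Route B — convert at spot, deposit CNY: 78,000,000 × 1.0400 × 1.0220126351 = CNY 82,905,664.96.
The quoted forward undervalues HKD, so borrow HKD, convert to CNY at spot, deposit the CNY at 3.32%, and buy HKD forward at 1.0166 to cover the loan.
Arbitrage profit = |81,426,779.00 − 82,905,664.96| = CNY 1,478,886.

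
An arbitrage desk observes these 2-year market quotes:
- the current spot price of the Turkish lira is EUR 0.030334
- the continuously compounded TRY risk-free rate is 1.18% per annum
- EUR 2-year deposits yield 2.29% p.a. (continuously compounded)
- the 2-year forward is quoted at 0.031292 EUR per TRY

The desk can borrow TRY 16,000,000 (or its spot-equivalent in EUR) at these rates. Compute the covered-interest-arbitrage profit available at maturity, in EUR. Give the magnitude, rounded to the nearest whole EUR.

T = 2 years.
Route A — deposit TRY, sell forward: 16,000,000 × 1.02388068 × 0.031292 = EUR 512,628.39.
Route B — convert at spot, deposit EUR: 16,000,000 × 0.030334 × 1.04686502 = EUR 508,089.66.
The quoted forward overvalues TRY, so borrow EUR, buy TRY at spot, deposit the TRY at 1.18%, and sell the proceeds forward at 0.031292.
Arbitrage profit = |512,628.39 − 508,089.66| = EUR 4,539.

EUR 4,539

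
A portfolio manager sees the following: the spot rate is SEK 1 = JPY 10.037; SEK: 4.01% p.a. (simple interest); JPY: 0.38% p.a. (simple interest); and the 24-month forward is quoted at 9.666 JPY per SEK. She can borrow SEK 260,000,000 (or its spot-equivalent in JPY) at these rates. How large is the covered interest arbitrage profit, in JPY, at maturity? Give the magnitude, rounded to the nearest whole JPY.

T = 2 years.
Route A — deposit SEK, sell forward: 260,000,000 × 1.080200 × 9.666 = JPY 2,714,715,432.00.
Route B — convert at spot, deposit JPY: 260,000,000 × 10.037 × 1.007600 = JPY 2,629,453,112.00.
The quoted forward overvalues SEK, so borrow JPY, buy SEK at spot, deposit the SEK at 4.01%, and sell the proceeds forward at 9.666.
Arbitrage profit = |2,714,715,432.00 − 2,629,453,112.00| = JPY 85,262,320.

JPY 85,262,320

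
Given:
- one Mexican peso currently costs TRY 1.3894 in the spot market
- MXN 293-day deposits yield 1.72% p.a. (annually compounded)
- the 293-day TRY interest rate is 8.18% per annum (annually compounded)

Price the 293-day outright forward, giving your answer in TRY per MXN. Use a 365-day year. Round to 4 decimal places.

T = 293/365 years.
Growth of 1 TRY over T: (1 + 0.0818)^(293/365) = 1.0651509.
MXN accumulates by (1 + 0.0172)^(293/365) = 1.0137839.
So F = 1.3894 × 1.0651509 / 1.0137839 = 1.459799 (TRY/MXN).

1.4598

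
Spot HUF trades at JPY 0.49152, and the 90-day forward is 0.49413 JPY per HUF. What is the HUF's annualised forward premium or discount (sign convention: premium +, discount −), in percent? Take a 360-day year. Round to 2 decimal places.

+2.12%

T = 90/360 years.
HUF trades forward at +0.53101% vs spot over the period.
Per annum: 0.0053101 / (90/360) = 0.021240 = 2.12%.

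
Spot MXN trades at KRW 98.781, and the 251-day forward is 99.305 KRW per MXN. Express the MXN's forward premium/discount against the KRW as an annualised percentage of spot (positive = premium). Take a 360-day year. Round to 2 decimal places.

+0.76%

T = 251/360 years.
Period premium: (99.305 − 98.781)/98.781 = 0.0053047.
×(1/T) gives 0.76% p.a.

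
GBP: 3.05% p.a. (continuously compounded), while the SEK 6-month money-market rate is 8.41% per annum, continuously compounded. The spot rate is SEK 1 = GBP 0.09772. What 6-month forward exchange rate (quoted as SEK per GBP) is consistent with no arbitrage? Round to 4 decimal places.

T = 6/12 years.
GBP growth factor: e^(0.0305×6/12) = 1.01536687.
Growth of 1 SEK over T: e^(0.0841×6/12) = 1.04294662.
CIP: F = S · (grow GBP)/(grow SEK) = 0.09772 × 1.01536687/1.04294662 = 0.095135886 GBP per SEK.
Invert for SEK per GBP: 1 / 0.095135886 = 10.5113.

10.5113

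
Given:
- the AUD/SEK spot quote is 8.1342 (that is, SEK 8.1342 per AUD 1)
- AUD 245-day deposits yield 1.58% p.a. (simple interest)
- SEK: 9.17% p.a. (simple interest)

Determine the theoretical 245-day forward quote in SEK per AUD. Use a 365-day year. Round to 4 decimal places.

T = 245/365 years.
SEK accumulates by 1 + 0.0917×245/365 = 1.0615521.
Growth of 1 AUD over T: 1 + 0.0158×245/365 = 1.0106055.
So F = 8.1342 × 1.0615521 / 1.0106055 = 8.544261 (SEK/AUD).

8.5443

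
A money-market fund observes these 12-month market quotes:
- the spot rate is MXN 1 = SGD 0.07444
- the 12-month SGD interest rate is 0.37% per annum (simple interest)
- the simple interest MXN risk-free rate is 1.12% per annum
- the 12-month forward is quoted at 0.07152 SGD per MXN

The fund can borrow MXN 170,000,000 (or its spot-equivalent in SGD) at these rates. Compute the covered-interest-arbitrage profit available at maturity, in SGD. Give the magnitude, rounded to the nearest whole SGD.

T = 1 year.
Route A — deposit MXN, sell forward: 170,000,000 × 1.011200 × 0.07152 = SGD 12,294,574.08.
Route B — convert at spot, deposit SGD: 170,000,000 × 0.07444 × 1.003700 = SGD 12,701,622.76.
The quoted forward undervalues MXN, so borrow MXN, convert to SGD at spot, deposit the SGD at 0.37%, and buy MXN forward at 0.07152 to cover the loan.
Arbitrage profit = |12,294,574.08 − 12,701,622.76| = SGD 407,049.

SGD 407,049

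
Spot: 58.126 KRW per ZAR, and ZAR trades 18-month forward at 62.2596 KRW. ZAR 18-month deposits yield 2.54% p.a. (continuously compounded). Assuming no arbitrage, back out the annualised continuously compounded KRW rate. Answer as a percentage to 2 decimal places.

T = 18/12 years.
CIP gives F = S · g_KRW/g_ZAR, so g_KRW/g_ZAR = 62.2596/58.126 = 1.0711145.
ZAR growth factor: e^(0.0254×18/12) = 1.0388351.
So the KRW growth factor = 1.1127113.
r = ln(1.1127113)/(18/12) = 0.071200 → 7.12%.

7.12%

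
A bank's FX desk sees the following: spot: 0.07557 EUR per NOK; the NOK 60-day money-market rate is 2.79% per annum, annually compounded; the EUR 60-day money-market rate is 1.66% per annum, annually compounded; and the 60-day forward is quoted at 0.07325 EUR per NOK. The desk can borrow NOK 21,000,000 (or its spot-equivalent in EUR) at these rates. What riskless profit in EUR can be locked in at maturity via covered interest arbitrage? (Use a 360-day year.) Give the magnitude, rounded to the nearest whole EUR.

EUR 46,009

T = 60/360 years.
Keep in NOK, deliver into the forward: 21,000,000·1.004596848·0.07325 = EUR 1,545,321.10.
Swap to EUR now, deposit: 21,000,000·0.07557·1.002747722 = EUR 1,591,330.55.
The quoted forward undervalues NOK, so borrow NOK, convert to EUR at spot, deposit the EUR at 1.66%, and buy NOK forward at 0.07325 to cover the loan.
Profit = 1,591,330.55 − 1,545,321.10 = EUR 46,009.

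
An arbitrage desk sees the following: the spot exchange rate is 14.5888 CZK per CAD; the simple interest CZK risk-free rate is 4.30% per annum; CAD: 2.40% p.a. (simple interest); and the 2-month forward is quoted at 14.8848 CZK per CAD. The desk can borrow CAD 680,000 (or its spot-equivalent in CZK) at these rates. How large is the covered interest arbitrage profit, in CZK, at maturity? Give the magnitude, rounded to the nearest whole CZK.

T = 2/12 years.
Invest the CAD and cover forward: 680,000 × 1.004000 × 14.8848 = CZK 10,162,150.66.
Convert at spot and invest in CZK: 680,000 × 14.5888 × 1.0071666667 = CZK 9,991,480.09.
The quoted forward overvalues CAD, so borrow CZK, buy CAD at spot, deposit the CAD at 2.40%, and sell the proceeds forward at 14.8848.
The gap between the two covered legs is CZK 170,671.

CZK 170,671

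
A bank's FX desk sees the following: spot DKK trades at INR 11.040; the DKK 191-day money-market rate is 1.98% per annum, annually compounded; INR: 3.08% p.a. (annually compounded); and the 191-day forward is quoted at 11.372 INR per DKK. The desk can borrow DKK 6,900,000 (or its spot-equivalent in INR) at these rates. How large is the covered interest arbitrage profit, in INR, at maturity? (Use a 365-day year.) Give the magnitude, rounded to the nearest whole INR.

T = 191/365 years.
Invest the DKK and cover forward: 6,900,000 × 1.010312668 × 11.372 = INR 79,276,002.06.
Convert at spot and invest in INR: 6,900,000 × 11.040 × 1.0160006979 = INR 77,394,869.16.
The quoted forward overvalues DKK, so borrow INR, buy DKK at spot, deposit the DKK at 1.98%, and sell the proceeds forward at 11.372.
The gap between the two covered legs is INR 1,881,133.

INR 1,881,133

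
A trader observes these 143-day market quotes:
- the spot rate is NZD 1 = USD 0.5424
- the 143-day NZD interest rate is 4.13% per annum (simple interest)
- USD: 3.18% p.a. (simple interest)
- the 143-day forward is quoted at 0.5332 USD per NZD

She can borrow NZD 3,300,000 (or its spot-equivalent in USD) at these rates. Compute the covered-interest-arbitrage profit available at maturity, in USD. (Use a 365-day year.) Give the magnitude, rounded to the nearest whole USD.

T = 143/365 years.
Invest the NZD and cover forward: 3,300,000 × 1.016180548 × 0.5332 = USD 1,788,030.65.
Convert at spot and invest in USD: 3,300,000 × 0.5424 × 1.01245863 = USD 1,812,219.95.
The quoted forward undervalues NZD, so borrow NZD, convert to USD at spot, deposit the USD at 3.18%, and buy NZD forward at 0.5332 to cover the loan.
The gap between the two covered legs is USD 24,189.

USD 24,189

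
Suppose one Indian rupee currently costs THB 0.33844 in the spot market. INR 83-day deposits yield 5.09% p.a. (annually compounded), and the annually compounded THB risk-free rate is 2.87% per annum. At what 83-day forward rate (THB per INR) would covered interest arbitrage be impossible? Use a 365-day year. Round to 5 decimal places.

T = 83/365 years.
THB accumulates by (1 + 0.0287)^(83/365) = 1.0064551.
Growth of 1 INR over T: (1 + 0.0509)^(83/365) = 1.0113535.
So F = 0.33844 × 1.0064551 / 1.0113535 = 0.3368008 (THB/INR).

0.33680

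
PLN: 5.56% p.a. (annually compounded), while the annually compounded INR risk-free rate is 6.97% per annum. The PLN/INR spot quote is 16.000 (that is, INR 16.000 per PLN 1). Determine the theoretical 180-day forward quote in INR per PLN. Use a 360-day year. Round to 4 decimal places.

T = 180/360 years.
INR accumulates by (1 + 0.0697)^(180/360) = 1.03426302.
PLN growth factor: (1 + 0.0556)^(180/360) = 1.02742396.
So F = 16.0 × 1.03426302 / 1.02742396 = 16.106504 (INR/PLN).

16.1065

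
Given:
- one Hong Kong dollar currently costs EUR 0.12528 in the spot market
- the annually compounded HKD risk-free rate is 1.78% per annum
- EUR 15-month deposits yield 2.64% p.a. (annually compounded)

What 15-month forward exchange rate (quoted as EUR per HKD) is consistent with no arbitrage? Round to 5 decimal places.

T = 15/12 years.
EUR accumulates by (1 + 0.0264)^(15/12) = 1.0331082.
Growth of 1 HKD over T: (1 + 0.0178)^(15/12) = 1.0222993.
CIP: F = S · (grow EUR)/(grow HKD) = 0.12528 × 1.0331082/1.0222993 = 0.1266046 EUR per HKD.

0.12660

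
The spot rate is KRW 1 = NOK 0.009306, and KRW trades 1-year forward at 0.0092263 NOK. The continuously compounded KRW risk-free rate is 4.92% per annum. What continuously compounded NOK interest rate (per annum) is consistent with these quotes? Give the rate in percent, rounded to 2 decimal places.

T = 1 year.
F/S = 0.0092263/0.009306 = 0.9914356 = (growth of NOK) / (growth of KRW).
The KRW side grows by e^(0.0492×1) = 1.0504304.
That pins the NOK growth at 1.0414341.
Take logs: ln 1.0414341 / 1 = 0.040599, so 4.06%.

4.06%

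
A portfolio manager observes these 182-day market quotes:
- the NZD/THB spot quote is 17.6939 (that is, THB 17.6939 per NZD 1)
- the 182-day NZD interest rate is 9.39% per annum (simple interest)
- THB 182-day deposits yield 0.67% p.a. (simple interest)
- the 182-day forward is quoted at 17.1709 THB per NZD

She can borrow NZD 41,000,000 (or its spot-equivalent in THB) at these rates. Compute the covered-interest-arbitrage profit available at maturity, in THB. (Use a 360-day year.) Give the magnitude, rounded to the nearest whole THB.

THB 9,520,121

T = 182/360 years.
Route A — deposit NZD, sell forward: 41,000,000 × 1.04747166667 × 17.1709 = THB 737,427,280.89.
Route B — convert at spot, deposit THB: 41,000,000 × 17.6939 × 1.00338722222 = THB 727,907,160.02.
The quoted forward overvalues NZD, so borrow THB, buy NZD at spot, deposit the NZD at 9.39%, and sell the proceeds forward at 17.1709.
Arbitrage profit = |737,427,280.89 − 727,907,160.02| = THB 9,520,121.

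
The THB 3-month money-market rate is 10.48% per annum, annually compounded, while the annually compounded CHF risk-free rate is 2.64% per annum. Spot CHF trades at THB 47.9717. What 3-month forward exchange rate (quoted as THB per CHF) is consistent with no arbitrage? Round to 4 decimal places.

T = 3/12 years.
Growth of 1 THB over T: (1 + 0.1048)^(3/12) = 1.02522908.
CHF growth factor: (1 + 0.0264)^(3/12) = 1.00653565.
CIP: F = S · (grow THB)/(grow CHF) = 47.9717 × 1.02522908/1.00653565 = 48.862633 THB per CHF.

48.8626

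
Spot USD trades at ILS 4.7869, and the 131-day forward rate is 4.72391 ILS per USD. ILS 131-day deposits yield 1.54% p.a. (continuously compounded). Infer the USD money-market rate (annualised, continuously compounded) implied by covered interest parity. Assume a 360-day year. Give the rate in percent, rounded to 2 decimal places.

5.18%

T = 131/360 years.
CIP gives F = S · g_ILS/g_USD, so g_ILS/g_USD = 4.72391/4.7869 = 0.9868412.
The ILS side grows by e^(0.0154×131/360) = 1.0056196.
So the USD growth factor = 1.0190288.
r = ln(1.0190288)/(131/360) = 0.051802 → 5.18%.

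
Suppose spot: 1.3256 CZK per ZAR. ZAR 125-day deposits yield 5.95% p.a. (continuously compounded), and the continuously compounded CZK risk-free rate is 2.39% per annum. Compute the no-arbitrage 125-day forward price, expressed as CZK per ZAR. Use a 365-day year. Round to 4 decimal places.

1.3095

T = 125/365 years.
CZK accumulates by e^(0.0239×125/365) = 1.0082185.
Growth of 1 ZAR over T: e^(0.0595×125/365) = 1.0205857.
So F = 1.3256 × 1.0082185 / 1.0205857 = 1.309537 (CZK/ZAR).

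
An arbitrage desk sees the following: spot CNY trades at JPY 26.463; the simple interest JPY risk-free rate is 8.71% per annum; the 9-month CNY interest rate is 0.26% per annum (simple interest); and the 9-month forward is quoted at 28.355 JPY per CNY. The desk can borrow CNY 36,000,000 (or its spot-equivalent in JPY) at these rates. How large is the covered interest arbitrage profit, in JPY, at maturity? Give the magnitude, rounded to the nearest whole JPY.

JPY 7,869,484

T = 9/12 years.
Invest the CNY and cover forward: 36,000,000 × 1.001950 × 28.355 = JPY 1,022,770,521.00.
Convert at spot and invest in JPY: 36,000,000 × 26.463 × 1.065325 = JPY 1,014,901,037.10.
The quoted forward overvalues CNY, so borrow JPY, buy CNY at spot, deposit the CNY at 0.26%, and sell the proceeds forward at 28.355.
Profit = 1,022,770,521.00 − 1,014,901,037.10 = JPY 7,869,484.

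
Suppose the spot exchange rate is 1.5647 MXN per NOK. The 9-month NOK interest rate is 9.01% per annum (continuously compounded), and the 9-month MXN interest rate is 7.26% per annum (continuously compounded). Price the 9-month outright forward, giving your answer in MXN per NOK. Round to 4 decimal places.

1.5443

T = 9/12 years.
MXN accumulates by e^(0.0726×9/12) = 1.0559597.
NOK accumulates by e^(0.0901×9/12) = 1.0699105.
Forward (MXN per NOK) = 1.5647 × 1.0559597 / 1.0699105 = 1.544298.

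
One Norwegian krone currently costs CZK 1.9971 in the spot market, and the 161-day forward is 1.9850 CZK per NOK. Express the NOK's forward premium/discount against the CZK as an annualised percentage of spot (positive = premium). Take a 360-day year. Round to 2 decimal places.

-1.35%

T = 161/360 years.
Period premium: (1.9850 − 1.9971)/1.9971 = -0.0060588.
Per annum: -0.0060588 / (161/360) = -0.013548 = -1.35%.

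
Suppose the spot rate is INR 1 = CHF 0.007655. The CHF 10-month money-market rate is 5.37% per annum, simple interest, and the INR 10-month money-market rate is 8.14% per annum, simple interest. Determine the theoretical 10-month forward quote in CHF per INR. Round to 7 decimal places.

T = 10/12 years.
CHF accumulates by 1 + 0.0537×10/12 = 1.044750.
Growth of 1 INR over T: 1 + 0.0814×10/12 = 1.0678333.
CIP: F = S · (grow CHF)/(grow INR) = 0.007655 × 1.044750/1.0678333 = 0.007489522 CHF per INR.

0.0074895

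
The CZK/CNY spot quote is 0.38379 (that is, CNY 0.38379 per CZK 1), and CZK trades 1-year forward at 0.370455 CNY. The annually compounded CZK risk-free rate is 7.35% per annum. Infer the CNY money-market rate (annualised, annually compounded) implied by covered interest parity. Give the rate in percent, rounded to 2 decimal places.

3.62%

T = 1 year.
F/S = 0.370455/0.38379 = 0.9652544 = (growth of CNY) / (growth of CZK).
The CZK side grows by (1 + 0.0735)^1 = 1.073500.
So the CNY growth factor = 1.0362006.
r = 1.0362006^(1/1) − 1 = 0.036201 → 3.62%.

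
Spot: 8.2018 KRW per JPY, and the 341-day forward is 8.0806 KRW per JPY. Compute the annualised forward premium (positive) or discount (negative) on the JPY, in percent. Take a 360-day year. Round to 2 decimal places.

-1.56%

T = 341/360 years.
Period premium: (8.0806 − 8.2018)/8.2018 = -0.0147772.
Annualise by dividing by T: -0.0147772 / (341/360) = -0.015601 → -1.56%.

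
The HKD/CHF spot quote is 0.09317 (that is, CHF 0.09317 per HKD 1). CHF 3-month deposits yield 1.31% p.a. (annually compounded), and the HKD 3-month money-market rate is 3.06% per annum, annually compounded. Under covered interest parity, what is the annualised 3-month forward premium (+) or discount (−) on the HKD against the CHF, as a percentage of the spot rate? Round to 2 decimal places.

-1.71%

T = 3/12 years.
F = S · g_CHF/g_HKD = 0.09317 × 1.003259/1.0075638 = 0.09277193.
Annualised premium = (F − S)/S × (1/T) = (0.09277193 − 0.09317)/0.09317 ÷ (3/12) = -1.71%.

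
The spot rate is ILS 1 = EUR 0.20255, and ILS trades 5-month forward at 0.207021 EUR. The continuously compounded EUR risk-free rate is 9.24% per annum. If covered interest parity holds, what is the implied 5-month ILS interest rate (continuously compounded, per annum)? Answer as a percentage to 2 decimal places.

4.00%

T = 5/12 years.
CIP gives F = S · g_EUR/g_ILS, so g_EUR/g_ILS = 0.207021/0.20255 = 1.0220736.
The EUR side grows by e^(0.0924×5/12) = 1.0392507.
That pins the ILS growth at 1.0168061.
r = ln(1.0168061)/(5/12) = 0.039999 → 4.00%.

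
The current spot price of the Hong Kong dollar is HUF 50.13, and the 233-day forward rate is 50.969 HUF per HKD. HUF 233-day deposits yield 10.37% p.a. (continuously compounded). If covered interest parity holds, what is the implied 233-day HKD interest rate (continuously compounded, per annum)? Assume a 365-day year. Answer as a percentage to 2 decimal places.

7.77%

T = 233/365 years.
CIP gives F = S · g_HUF/g_HKD, so g_HUF/g_HKD = 50.969/50.13 = 1.0167365.
HUF growth factor: e^(0.1037×233/365) = 1.0684377.
So the HKD growth factor = 1.0508501.
Take logs: ln 1.0508501 / (233/365) = 0.077699, so 7.77%.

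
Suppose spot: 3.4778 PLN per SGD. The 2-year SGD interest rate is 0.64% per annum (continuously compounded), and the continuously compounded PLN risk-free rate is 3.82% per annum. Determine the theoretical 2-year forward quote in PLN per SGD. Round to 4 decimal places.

3.7062

T = 2 years.
Growth of 1 PLN over T: e^(0.0382×2) = 1.0793942.
SGD accumulates by e^(0.0064×2) = 1.0128823.
CIP: F = S · (grow PLN)/(grow SGD) = 3.4778 × 1.0793942/1.0128823 = 3.706173 PLN per SGD.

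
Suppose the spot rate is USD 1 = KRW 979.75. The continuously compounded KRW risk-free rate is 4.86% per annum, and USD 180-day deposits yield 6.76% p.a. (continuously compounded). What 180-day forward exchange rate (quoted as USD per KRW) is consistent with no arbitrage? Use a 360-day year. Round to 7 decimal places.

T = 180/360 years.
KRW growth factor: e^(0.0486×180/360) = 1.0245977.
Growth of 1 USD over T: e^(0.0676×180/360) = 1.0343777.
So F = 979.75 × 1.0245977 / 1.0343777 = 970.4865 (KRW/USD).
Invert for USD per KRW: 1 / 970.4865 = 0.0010304.

0.0010304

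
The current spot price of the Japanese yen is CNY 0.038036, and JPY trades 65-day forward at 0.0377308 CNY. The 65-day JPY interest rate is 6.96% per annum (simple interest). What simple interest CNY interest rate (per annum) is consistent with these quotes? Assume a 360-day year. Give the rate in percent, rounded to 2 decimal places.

2.46%

T = 65/360 years.
By CIP, F/S equals the CNY-to-JPY growth ratio: 0.0377308/0.038036 = 0.9919760.
The JPY side grows by 1 + 0.0696×65/360 = 1.0125667.
Hence g_CNY = 1.0044419.
(1.0044419 − 1)/T = 0.024601, i.e. 2.46%.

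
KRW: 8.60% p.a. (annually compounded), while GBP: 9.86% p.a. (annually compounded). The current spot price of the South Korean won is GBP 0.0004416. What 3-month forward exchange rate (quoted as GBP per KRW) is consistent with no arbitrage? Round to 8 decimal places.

T = 3/12 years.
GBP accumulates by (1 + 0.0986)^(3/12) = 1.0237877.
KRW accumulates by (1 + 0.0860)^(3/12) = 1.0208395.
So F = 0.0004416 × 1.0237877 / 1.0208395 = 0.0004428753 (GBP/KRW).

0.00044288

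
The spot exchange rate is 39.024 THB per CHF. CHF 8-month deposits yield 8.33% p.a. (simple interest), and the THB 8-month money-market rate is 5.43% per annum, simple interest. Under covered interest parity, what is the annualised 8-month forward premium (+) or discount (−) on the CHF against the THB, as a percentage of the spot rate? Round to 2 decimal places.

T = 8/12 years.
No-arbitrage forward: 39.024 × 1.036200 / 1.0555333 = 38.309231 THB/CHF.
Annualised premium = (F − S)/S × (1/T) = (38.309231 − 39.024)/39.024 ÷ (8/12) = -2.75%.

-2.75%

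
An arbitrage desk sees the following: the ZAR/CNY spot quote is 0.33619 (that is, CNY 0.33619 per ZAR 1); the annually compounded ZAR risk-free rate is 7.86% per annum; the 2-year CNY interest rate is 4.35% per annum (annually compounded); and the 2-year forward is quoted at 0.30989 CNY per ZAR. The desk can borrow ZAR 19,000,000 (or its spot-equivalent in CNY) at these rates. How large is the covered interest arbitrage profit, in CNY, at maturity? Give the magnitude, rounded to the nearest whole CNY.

T = 2 years.
Invest the ZAR and cover forward: 19,000,000 × 1.16337796 × 0.30989 = CNY 6,849,864.72.
Convert at spot and invest in CNY: 19,000,000 × 0.33619 × 1.08889225 = CNY 6,955,419.03.
The quoted forward undervalues ZAR, so borrow ZAR, convert to CNY at spot, deposit the CNY at 4.35%, and buy ZAR forward at 0.30989 to cover the loan.
Profit = 6,955,419.03 − 6,849,864.72 = CNY 105,554.

CNY 105,554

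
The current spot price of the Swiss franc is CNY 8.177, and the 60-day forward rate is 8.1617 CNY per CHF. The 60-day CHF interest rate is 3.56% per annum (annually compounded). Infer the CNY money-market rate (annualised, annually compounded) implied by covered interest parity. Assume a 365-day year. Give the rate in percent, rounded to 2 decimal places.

T = 60/365 years.
By CIP, F/S equals the CNY-to-CHF growth ratio: 8.1617/8.177 = 0.9981289.
The CHF side grows by (1 + 0.0356)^(60/365) = 1.0057669.
So the CNY growth factor = 1.003885.
Annualise: 1.003885^(365/60) − 1 = 0.023868 = 2.39%.

2.39%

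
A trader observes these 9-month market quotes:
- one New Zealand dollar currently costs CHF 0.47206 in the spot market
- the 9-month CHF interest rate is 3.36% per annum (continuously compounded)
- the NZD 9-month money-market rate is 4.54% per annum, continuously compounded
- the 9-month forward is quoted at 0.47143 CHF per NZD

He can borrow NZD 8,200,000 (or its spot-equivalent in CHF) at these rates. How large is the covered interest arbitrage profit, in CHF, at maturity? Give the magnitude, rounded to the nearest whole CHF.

CHF 29,943

T = 9/12 years.
Route A — deposit NZD, sell forward: 8,200,000 × 1.034636337 × 0.47143 = CHF 3,999,620.59.
Route B — convert at spot, deposit CHF: 8,200,000 × 0.47206 × 1.025520204 = CHF 3,969,677.95.
The quoted forward overvalues NZD, so borrow CHF, buy NZD at spot, deposit the NZD at 4.54%, and sell the proceeds forward at 0.47143.
The gap between the two covered legs is CHF 29,943.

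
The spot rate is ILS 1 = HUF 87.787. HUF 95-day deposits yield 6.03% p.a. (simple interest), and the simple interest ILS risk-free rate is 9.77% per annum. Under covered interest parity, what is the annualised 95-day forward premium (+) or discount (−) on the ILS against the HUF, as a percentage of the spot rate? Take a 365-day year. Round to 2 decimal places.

T = 95/365 years.
F = S · g_HUF/g_ILS = 87.787 × 1.0156945/1.0254288 = 86.953646.
Annualised premium = (F − S)/S × (1/T) = (86.953646 − 87.787)/87.787 ÷ (95/365) = -3.65%.

-3.65%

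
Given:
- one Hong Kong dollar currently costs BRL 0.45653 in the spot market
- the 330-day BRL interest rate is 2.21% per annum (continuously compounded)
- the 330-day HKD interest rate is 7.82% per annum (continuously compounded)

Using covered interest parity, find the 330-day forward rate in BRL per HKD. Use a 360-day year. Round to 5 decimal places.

0.43365

T = 330/360 years.
BRL growth factor: e^(0.0221×330/360) = 1.0204649.
HKD accumulates by e^(0.0782×330/360) = 1.0743151.
CIP: F = S · (grow BRL)/(grow HKD) = 0.45653 × 1.0204649/1.0743151 = 0.4336464 BRL per HKD.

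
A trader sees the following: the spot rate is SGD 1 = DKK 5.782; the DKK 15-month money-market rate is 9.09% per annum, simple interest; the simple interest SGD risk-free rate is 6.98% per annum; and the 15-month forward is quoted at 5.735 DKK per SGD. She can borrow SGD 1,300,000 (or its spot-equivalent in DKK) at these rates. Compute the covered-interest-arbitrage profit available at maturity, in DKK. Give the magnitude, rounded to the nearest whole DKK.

DKK 264,681

T = 15/12 years.
Keep in SGD, deliver into the forward: 1,300,000·1.087250·5.735 = DKK 8,105,992.38.
Swap to DKK now, deposit: 1,300,000·5.782·1.113625 = DKK 8,370,673.68.
The quoted forward undervalues SGD, so borrow SGD, convert to DKK at spot, deposit the DKK at 9.09%, and buy SGD forward at 5.735 to cover the loan.
The gap between the two covered legs is DKK 264,681.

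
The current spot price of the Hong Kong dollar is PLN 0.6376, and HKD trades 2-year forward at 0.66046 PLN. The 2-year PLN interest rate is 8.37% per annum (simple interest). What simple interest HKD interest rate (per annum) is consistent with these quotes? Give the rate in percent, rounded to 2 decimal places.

6.35%

T = 2 years.
F/S = 0.66046/0.6376 = 1.0358532 = (growth of PLN) / (growth of HKD).
The PLN side grows by 1 + 0.0837×2 = 1.167400.
So the HKD growth factor = 1.1269937.
r = (1.1269937 − 1)/2 = 0.063497 → 6.35%.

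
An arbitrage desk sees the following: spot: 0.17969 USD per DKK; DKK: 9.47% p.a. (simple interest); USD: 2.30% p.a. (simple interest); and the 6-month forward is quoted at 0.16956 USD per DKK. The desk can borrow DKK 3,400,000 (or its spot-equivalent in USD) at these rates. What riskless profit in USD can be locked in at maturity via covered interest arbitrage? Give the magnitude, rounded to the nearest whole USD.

T = 6/12 years.
Route A — deposit DKK, sell forward: 3,400,000 × 1.047350 × 0.16956 = USD 603,801.46.
Route B — convert at spot, deposit USD: 3,400,000 × 0.17969 × 1.011500 = USD 617,971.88.
The quoted forward undervalues DKK, so borrow DKK, convert to USD at spot, deposit the USD at 2.30%, and buy DKK forward at 0.16956 to cover the loan.
Arbitrage profit = |603,801.46 − 617,971.88| = USD 14,170.

USD 14,170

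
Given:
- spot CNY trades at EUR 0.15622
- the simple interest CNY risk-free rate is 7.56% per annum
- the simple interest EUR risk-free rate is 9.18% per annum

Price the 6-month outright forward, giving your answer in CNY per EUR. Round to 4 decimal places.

T = 6/12 years.
EUR growth factor: 1 + 0.0918×6/12 = 1.045900.
CNY growth factor: 1 + 0.0756×6/12 = 1.037800.
Forward (EUR per CNY) = 0.15622 × 1.045900 / 1.037800 = 0.1574393.
Quoted the other way: 1/0.1574393 = 6.3517 CNY per EUR.

6.3517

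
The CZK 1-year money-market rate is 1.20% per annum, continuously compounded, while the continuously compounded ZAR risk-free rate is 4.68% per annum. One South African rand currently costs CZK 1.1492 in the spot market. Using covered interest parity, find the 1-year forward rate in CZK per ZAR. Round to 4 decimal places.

1.1099

T = 1 year.
CZK accumulates by e^(0.0120×1) = 1.0120723.
Growth of 1 ZAR over T: e^(0.0468×1) = 1.0479124.
CIP: F = S · (grow CZK)/(grow ZAR) = 1.1492 × 1.0120723/1.0479124 = 1.109896 CZK per ZAR.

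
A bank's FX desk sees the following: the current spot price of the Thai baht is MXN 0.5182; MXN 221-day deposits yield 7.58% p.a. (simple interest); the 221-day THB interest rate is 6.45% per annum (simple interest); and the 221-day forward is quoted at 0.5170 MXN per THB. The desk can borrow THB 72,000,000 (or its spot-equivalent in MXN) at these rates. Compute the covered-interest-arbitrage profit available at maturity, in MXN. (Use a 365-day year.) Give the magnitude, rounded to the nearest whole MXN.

MXN 345,049

T = 221/365 years.
Keep in THB, deliver into the forward: 72,000,000·1.0390534247·0.5170 = MXN 38,677,724.68.
Swap to MXN now, deposit: 72,000,000·0.5182·1.0458953425 = MXN 39,022,773.59.
The quoted forward undervalues THB, so borrow THB, convert to MXN at spot, deposit the MXN at 7.58%, and buy THB forward at 0.5170 to cover the loan.
The gap between the two covered legs is MXN 345,049.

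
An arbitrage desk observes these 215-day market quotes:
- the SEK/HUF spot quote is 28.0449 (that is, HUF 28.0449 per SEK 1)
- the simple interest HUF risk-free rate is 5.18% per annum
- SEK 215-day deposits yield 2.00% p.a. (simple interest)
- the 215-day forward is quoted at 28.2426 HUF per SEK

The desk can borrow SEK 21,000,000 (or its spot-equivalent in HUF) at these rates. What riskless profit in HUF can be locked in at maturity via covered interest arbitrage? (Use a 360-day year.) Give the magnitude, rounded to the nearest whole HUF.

HUF 6,983,717

T = 215/360 years.
Keep in SEK, deliver into the forward: 21,000,000·1.01194444444·28.2426 = HUF 600,178,785.50.
Swap to HUF now, deposit: 21,000,000·28.0449·1.03093611111 = HUF 607,162,502.99.
The quoted forward undervalues SEK, so borrow SEK, convert to HUF at spot, deposit the HUF at 5.18%, and buy SEK forward at 28.2426 to cover the loan.
The gap between the two covered legs is HUF 6,983,717.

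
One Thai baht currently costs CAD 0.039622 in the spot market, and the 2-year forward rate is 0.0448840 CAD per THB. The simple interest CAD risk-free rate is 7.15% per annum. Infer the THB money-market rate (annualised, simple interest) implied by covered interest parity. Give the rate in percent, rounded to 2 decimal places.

0.45%

T = 2 years.
F/S = 0.044884/0.039622 = 1.1328050 = (growth of CAD) / (growth of THB).
CAD growth factor: 1 + 0.0715×2 = 1.143000.
That pins the THB growth at 1.0089998.
r = (1.0089998 − 1)/2 = 0.004500 → 0.45%.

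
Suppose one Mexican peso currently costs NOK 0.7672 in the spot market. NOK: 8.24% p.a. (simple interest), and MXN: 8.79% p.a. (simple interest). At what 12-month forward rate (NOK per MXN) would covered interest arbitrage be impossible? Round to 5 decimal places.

0.76332

T = 1 year.
Growth of 1 NOK over T: 1 + 0.0824×1 = 1.082400.
Growth of 1 MXN over T: 1 + 0.0879×1 = 1.087900.
CIP: F = S · (grow NOK)/(grow MXN) = 0.7672 × 1.082400/1.087900 = 0.7633213 NOK per MXN.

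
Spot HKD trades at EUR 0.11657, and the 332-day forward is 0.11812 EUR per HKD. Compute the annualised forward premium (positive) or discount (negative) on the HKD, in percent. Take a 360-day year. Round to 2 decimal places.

T = 332/360 years.
HKD trades forward at +1.32967% vs spot over the period.
Annualise by dividing by T: 0.0132967 / (332/360) = 0.014418 → 1.44%.

+1.44%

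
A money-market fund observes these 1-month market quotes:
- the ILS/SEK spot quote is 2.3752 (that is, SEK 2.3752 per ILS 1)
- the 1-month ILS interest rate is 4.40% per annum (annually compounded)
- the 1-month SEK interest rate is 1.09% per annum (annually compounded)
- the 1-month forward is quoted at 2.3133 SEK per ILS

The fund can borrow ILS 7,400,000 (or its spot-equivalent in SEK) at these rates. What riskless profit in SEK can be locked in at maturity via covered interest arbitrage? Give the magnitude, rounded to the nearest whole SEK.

SEK 412,410

T = 1/12 years.
Keep in ILS, deliver into the forward: 7,400,000·1.0035947364·2.3133 = SEK 17,179,956.21.
Swap to SEK now, deposit: 7,400,000·2.3752·1.0009038268 = SEK 17,592,366.09.
The quoted forward undervalues ILS, so borrow ILS, convert to SEK at spot, deposit the SEK at 1.09%, and buy ILS forward at 2.3133 to cover the loan.
Arbitrage profit = |17,179,956.21 − 17,592,366.09| = SEK 412,410.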